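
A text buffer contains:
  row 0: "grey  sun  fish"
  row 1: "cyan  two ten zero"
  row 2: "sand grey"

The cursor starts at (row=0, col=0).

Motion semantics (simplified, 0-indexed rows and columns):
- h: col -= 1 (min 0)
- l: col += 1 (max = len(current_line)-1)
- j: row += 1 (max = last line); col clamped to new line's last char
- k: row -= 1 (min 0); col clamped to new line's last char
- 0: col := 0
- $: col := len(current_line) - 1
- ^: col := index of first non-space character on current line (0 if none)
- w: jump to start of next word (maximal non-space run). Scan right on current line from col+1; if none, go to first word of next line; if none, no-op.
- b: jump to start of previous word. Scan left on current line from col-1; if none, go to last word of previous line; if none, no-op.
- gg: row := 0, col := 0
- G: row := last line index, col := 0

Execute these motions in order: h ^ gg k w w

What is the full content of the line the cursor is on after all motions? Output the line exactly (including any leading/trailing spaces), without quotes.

After 1 (h): row=0 col=0 char='g'
After 2 (^): row=0 col=0 char='g'
After 3 (gg): row=0 col=0 char='g'
After 4 (k): row=0 col=0 char='g'
After 5 (w): row=0 col=6 char='s'
After 6 (w): row=0 col=11 char='f'

Answer: grey  sun  fish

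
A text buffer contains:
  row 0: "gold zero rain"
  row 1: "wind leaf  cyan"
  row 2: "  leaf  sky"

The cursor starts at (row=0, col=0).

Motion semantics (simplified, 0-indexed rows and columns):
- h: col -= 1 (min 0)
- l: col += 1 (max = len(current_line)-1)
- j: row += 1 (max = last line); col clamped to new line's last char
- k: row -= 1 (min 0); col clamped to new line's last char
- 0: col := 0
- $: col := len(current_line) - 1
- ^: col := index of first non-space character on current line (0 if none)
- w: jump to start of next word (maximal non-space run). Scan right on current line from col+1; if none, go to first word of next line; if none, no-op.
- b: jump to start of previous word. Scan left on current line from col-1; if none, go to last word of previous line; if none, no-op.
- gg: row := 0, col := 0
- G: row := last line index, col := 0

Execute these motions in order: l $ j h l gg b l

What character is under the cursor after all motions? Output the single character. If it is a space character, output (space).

Answer: o

Derivation:
After 1 (l): row=0 col=1 char='o'
After 2 ($): row=0 col=13 char='n'
After 3 (j): row=1 col=13 char='a'
After 4 (h): row=1 col=12 char='y'
After 5 (l): row=1 col=13 char='a'
After 6 (gg): row=0 col=0 char='g'
After 7 (b): row=0 col=0 char='g'
After 8 (l): row=0 col=1 char='o'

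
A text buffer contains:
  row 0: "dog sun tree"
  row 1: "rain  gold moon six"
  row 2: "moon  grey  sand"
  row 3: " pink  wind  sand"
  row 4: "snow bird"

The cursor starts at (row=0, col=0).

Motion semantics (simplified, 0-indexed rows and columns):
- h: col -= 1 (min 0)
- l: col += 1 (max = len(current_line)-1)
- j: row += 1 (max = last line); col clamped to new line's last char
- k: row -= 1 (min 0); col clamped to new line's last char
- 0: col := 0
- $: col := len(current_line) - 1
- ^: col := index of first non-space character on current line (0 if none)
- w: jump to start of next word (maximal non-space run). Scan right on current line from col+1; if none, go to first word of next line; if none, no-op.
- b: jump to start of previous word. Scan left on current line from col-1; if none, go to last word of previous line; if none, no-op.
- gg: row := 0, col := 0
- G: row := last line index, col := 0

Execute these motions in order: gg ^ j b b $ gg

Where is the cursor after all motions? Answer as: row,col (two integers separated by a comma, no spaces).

Answer: 0,0

Derivation:
After 1 (gg): row=0 col=0 char='d'
After 2 (^): row=0 col=0 char='d'
After 3 (j): row=1 col=0 char='r'
After 4 (b): row=0 col=8 char='t'
After 5 (b): row=0 col=4 char='s'
After 6 ($): row=0 col=11 char='e'
After 7 (gg): row=0 col=0 char='d'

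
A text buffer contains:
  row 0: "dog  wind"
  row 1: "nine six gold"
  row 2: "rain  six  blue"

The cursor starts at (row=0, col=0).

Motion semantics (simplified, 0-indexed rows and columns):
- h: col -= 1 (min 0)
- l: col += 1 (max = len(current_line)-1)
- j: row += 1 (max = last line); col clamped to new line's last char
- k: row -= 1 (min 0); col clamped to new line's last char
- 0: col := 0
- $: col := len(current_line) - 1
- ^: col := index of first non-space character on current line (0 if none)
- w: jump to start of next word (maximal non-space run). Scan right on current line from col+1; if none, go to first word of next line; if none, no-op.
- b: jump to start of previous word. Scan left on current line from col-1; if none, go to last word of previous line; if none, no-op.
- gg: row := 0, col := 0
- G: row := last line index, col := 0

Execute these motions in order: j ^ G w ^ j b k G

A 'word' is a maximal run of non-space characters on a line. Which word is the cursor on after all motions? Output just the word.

After 1 (j): row=1 col=0 char='n'
After 2 (^): row=1 col=0 char='n'
After 3 (G): row=2 col=0 char='r'
After 4 (w): row=2 col=6 char='s'
After 5 (^): row=2 col=0 char='r'
After 6 (j): row=2 col=0 char='r'
After 7 (b): row=1 col=9 char='g'
After 8 (k): row=0 col=8 char='d'
After 9 (G): row=2 col=0 char='r'

Answer: rain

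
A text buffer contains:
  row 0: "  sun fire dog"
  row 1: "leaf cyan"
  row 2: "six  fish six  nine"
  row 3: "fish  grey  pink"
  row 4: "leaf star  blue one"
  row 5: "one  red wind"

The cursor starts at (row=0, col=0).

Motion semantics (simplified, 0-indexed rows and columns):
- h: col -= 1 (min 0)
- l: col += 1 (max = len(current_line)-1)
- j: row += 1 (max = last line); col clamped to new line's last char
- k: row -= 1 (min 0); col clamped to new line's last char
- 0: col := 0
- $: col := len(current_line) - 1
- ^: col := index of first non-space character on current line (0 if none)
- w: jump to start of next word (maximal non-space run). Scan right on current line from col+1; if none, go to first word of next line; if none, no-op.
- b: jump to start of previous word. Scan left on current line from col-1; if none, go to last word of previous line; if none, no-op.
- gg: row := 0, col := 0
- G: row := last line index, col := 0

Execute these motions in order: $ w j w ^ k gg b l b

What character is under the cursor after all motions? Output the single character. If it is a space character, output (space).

After 1 ($): row=0 col=13 char='g'
After 2 (w): row=1 col=0 char='l'
After 3 (j): row=2 col=0 char='s'
After 4 (w): row=2 col=5 char='f'
After 5 (^): row=2 col=0 char='s'
After 6 (k): row=1 col=0 char='l'
After 7 (gg): row=0 col=0 char='_'
After 8 (b): row=0 col=0 char='_'
After 9 (l): row=0 col=1 char='_'
After 10 (b): row=0 col=1 char='_'

Answer: (space)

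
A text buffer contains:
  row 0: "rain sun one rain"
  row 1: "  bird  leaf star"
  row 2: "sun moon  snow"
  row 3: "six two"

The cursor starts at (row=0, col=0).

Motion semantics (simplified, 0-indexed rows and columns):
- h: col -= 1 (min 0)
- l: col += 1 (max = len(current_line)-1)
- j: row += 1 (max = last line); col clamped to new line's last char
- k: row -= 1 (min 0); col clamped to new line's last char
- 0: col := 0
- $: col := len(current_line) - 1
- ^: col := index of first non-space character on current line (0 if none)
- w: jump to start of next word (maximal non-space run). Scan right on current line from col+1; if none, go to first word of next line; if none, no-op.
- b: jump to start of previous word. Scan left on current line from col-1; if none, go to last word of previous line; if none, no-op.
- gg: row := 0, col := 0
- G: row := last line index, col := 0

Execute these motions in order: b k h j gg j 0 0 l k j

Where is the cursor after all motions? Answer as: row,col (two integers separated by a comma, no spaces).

After 1 (b): row=0 col=0 char='r'
After 2 (k): row=0 col=0 char='r'
After 3 (h): row=0 col=0 char='r'
After 4 (j): row=1 col=0 char='_'
After 5 (gg): row=0 col=0 char='r'
After 6 (j): row=1 col=0 char='_'
After 7 (0): row=1 col=0 char='_'
After 8 (0): row=1 col=0 char='_'
After 9 (l): row=1 col=1 char='_'
After 10 (k): row=0 col=1 char='a'
After 11 (j): row=1 col=1 char='_'

Answer: 1,1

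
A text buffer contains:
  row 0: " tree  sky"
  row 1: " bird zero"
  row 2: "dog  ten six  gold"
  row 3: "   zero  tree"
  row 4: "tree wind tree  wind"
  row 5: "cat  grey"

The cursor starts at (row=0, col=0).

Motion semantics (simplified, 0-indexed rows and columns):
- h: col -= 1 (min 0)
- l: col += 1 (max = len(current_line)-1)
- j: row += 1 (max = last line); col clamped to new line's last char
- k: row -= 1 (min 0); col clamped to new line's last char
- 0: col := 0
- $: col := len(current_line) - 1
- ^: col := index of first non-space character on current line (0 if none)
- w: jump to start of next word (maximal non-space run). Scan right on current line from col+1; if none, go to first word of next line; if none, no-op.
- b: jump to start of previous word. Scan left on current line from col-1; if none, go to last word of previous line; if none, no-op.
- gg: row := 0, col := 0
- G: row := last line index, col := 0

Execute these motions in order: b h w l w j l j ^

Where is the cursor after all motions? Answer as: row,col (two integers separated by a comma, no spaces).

Answer: 2,0

Derivation:
After 1 (b): row=0 col=0 char='_'
After 2 (h): row=0 col=0 char='_'
After 3 (w): row=0 col=1 char='t'
After 4 (l): row=0 col=2 char='r'
After 5 (w): row=0 col=7 char='s'
After 6 (j): row=1 col=7 char='e'
After 7 (l): row=1 col=8 char='r'
After 8 (j): row=2 col=8 char='_'
After 9 (^): row=2 col=0 char='d'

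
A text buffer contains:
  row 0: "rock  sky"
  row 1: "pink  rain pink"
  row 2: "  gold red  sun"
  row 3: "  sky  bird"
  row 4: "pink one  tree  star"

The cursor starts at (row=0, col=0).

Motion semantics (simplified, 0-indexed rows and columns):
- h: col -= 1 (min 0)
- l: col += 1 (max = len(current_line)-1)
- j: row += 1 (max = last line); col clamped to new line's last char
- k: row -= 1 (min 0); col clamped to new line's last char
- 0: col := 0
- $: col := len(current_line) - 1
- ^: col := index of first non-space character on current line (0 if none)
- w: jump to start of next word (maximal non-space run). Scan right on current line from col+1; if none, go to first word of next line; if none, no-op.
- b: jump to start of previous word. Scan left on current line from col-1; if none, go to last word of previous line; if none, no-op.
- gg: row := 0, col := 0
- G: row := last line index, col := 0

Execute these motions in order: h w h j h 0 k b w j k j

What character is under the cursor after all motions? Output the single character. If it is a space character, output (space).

After 1 (h): row=0 col=0 char='r'
After 2 (w): row=0 col=6 char='s'
After 3 (h): row=0 col=5 char='_'
After 4 (j): row=1 col=5 char='_'
After 5 (h): row=1 col=4 char='_'
After 6 (0): row=1 col=0 char='p'
After 7 (k): row=0 col=0 char='r'
After 8 (b): row=0 col=0 char='r'
After 9 (w): row=0 col=6 char='s'
After 10 (j): row=1 col=6 char='r'
After 11 (k): row=0 col=6 char='s'
After 12 (j): row=1 col=6 char='r'

Answer: r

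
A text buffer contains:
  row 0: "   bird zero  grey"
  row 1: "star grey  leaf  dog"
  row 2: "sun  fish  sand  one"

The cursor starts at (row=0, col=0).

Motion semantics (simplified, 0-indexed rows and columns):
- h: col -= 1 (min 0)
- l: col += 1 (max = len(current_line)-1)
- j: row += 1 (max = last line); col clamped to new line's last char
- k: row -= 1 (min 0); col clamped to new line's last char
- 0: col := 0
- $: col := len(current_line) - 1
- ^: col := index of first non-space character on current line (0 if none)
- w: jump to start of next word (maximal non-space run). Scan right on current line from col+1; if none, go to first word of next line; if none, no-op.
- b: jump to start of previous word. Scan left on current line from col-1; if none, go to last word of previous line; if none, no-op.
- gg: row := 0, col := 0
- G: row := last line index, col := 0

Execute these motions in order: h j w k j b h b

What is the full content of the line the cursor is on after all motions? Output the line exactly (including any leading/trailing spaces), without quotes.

After 1 (h): row=0 col=0 char='_'
After 2 (j): row=1 col=0 char='s'
After 3 (w): row=1 col=5 char='g'
After 4 (k): row=0 col=5 char='r'
After 5 (j): row=1 col=5 char='g'
After 6 (b): row=1 col=0 char='s'
After 7 (h): row=1 col=0 char='s'
After 8 (b): row=0 col=14 char='g'

Answer:    bird zero  grey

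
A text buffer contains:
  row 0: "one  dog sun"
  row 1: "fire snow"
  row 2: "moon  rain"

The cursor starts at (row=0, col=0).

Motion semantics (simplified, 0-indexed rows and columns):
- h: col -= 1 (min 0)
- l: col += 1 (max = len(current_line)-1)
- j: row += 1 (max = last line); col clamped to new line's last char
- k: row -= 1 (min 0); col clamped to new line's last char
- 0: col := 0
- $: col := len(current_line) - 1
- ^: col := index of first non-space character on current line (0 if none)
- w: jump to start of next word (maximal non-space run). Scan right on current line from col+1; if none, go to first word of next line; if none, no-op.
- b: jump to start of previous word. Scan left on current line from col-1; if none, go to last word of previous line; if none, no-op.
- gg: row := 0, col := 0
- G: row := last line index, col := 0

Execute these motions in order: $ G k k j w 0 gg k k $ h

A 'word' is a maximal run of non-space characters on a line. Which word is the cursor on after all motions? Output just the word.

After 1 ($): row=0 col=11 char='n'
After 2 (G): row=2 col=0 char='m'
After 3 (k): row=1 col=0 char='f'
After 4 (k): row=0 col=0 char='o'
After 5 (j): row=1 col=0 char='f'
After 6 (w): row=1 col=5 char='s'
After 7 (0): row=1 col=0 char='f'
After 8 (gg): row=0 col=0 char='o'
After 9 (k): row=0 col=0 char='o'
After 10 (k): row=0 col=0 char='o'
After 11 ($): row=0 col=11 char='n'
After 12 (h): row=0 col=10 char='u'

Answer: sun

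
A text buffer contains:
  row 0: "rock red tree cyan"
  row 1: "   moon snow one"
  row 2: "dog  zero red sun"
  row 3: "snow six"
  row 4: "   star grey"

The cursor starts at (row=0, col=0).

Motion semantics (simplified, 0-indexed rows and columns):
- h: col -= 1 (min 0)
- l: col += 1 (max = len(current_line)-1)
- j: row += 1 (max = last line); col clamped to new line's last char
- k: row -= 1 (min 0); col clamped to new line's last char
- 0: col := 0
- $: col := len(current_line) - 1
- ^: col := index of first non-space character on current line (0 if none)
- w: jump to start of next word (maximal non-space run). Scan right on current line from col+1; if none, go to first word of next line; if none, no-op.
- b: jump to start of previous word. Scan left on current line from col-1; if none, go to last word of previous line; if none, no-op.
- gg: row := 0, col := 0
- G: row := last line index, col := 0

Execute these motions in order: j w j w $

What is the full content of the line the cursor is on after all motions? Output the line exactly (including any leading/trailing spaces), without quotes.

After 1 (j): row=1 col=0 char='_'
After 2 (w): row=1 col=3 char='m'
After 3 (j): row=2 col=3 char='_'
After 4 (w): row=2 col=5 char='z'
After 5 ($): row=2 col=16 char='n'

Answer: dog  zero red sun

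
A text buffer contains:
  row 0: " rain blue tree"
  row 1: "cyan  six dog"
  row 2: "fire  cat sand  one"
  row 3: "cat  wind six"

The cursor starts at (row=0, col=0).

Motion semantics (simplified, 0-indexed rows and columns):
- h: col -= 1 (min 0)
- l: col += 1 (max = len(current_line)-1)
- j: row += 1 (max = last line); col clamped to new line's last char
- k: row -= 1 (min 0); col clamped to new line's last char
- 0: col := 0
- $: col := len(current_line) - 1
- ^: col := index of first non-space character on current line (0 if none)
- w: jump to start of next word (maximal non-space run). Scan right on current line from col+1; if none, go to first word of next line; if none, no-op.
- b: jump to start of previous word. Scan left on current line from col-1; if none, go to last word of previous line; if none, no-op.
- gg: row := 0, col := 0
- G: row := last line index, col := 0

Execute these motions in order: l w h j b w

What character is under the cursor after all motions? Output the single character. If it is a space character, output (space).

After 1 (l): row=0 col=1 char='r'
After 2 (w): row=0 col=6 char='b'
After 3 (h): row=0 col=5 char='_'
After 4 (j): row=1 col=5 char='_'
After 5 (b): row=1 col=0 char='c'
After 6 (w): row=1 col=6 char='s'

Answer: s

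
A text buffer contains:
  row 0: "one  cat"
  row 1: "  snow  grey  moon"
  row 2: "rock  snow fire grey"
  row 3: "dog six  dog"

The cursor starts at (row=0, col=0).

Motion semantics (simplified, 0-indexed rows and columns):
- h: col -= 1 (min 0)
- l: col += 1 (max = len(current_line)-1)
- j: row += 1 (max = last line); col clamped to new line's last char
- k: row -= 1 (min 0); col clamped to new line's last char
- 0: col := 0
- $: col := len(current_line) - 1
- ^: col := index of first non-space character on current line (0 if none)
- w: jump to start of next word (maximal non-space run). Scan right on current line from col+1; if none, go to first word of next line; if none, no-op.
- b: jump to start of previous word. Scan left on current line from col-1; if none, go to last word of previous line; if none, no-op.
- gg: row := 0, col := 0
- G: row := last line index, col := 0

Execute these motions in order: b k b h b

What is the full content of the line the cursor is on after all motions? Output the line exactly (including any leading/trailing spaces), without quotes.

Answer: one  cat

Derivation:
After 1 (b): row=0 col=0 char='o'
After 2 (k): row=0 col=0 char='o'
After 3 (b): row=0 col=0 char='o'
After 4 (h): row=0 col=0 char='o'
After 5 (b): row=0 col=0 char='o'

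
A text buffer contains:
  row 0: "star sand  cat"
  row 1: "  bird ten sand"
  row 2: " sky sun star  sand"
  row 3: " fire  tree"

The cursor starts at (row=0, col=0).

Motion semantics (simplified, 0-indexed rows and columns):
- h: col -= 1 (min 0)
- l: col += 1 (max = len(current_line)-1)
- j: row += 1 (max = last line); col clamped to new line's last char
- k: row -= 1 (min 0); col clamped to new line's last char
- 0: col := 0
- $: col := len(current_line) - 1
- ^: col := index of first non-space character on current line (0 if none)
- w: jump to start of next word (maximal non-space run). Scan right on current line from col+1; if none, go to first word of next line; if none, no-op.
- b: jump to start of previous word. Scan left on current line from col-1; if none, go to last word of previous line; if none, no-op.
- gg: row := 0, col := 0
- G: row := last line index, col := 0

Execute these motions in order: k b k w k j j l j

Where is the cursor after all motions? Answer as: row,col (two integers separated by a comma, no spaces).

After 1 (k): row=0 col=0 char='s'
After 2 (b): row=0 col=0 char='s'
After 3 (k): row=0 col=0 char='s'
After 4 (w): row=0 col=5 char='s'
After 5 (k): row=0 col=5 char='s'
After 6 (j): row=1 col=5 char='d'
After 7 (j): row=2 col=5 char='s'
After 8 (l): row=2 col=6 char='u'
After 9 (j): row=3 col=6 char='_'

Answer: 3,6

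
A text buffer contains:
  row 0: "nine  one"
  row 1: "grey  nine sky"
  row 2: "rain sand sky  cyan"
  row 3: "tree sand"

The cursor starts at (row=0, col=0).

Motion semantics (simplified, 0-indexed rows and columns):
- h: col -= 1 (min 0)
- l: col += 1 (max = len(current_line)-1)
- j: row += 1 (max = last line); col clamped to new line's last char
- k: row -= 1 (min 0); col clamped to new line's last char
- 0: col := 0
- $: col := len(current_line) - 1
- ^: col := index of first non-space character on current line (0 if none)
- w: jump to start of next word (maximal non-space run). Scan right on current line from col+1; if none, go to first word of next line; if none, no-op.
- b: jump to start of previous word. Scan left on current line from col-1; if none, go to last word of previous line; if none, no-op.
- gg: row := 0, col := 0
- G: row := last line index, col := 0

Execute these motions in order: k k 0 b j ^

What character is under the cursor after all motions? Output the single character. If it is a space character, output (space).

After 1 (k): row=0 col=0 char='n'
After 2 (k): row=0 col=0 char='n'
After 3 (0): row=0 col=0 char='n'
After 4 (b): row=0 col=0 char='n'
After 5 (j): row=1 col=0 char='g'
After 6 (^): row=1 col=0 char='g'

Answer: g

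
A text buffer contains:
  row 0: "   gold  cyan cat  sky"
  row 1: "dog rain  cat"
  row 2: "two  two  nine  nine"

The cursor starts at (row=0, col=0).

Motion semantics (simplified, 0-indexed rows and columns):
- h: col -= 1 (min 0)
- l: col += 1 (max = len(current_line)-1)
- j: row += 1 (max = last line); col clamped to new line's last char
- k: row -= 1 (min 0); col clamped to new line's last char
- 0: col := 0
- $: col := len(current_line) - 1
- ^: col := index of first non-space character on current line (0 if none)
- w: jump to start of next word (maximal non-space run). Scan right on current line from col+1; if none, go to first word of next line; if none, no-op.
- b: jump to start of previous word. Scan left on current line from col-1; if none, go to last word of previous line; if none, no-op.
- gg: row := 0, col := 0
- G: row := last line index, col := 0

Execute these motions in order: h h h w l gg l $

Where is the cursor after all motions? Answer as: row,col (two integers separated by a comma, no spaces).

Answer: 0,21

Derivation:
After 1 (h): row=0 col=0 char='_'
After 2 (h): row=0 col=0 char='_'
After 3 (h): row=0 col=0 char='_'
After 4 (w): row=0 col=3 char='g'
After 5 (l): row=0 col=4 char='o'
After 6 (gg): row=0 col=0 char='_'
After 7 (l): row=0 col=1 char='_'
After 8 ($): row=0 col=21 char='y'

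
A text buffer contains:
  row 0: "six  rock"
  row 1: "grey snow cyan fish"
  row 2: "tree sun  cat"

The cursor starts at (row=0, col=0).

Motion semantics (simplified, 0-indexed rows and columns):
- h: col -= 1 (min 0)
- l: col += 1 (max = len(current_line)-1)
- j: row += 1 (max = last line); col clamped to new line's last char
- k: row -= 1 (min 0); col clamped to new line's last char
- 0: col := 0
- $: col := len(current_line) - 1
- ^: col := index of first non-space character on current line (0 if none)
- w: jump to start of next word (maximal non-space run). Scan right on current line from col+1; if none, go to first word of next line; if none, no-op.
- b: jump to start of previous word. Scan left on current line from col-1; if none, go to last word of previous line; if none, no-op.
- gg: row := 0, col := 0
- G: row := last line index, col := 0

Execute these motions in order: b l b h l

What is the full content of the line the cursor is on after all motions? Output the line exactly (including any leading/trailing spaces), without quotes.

After 1 (b): row=0 col=0 char='s'
After 2 (l): row=0 col=1 char='i'
After 3 (b): row=0 col=0 char='s'
After 4 (h): row=0 col=0 char='s'
After 5 (l): row=0 col=1 char='i'

Answer: six  rock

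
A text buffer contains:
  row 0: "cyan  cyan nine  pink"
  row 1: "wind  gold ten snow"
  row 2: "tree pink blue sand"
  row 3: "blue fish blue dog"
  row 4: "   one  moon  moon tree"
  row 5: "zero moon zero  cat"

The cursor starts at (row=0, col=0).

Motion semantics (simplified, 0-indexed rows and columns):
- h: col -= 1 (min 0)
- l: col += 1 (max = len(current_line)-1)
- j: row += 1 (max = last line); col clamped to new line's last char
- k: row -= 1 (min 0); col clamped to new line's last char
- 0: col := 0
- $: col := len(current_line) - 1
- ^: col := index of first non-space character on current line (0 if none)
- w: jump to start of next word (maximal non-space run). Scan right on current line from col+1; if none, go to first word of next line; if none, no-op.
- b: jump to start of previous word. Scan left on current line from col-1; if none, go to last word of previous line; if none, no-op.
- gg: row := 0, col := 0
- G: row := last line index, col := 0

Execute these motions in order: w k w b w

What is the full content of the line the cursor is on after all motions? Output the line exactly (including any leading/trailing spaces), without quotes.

After 1 (w): row=0 col=6 char='c'
After 2 (k): row=0 col=6 char='c'
After 3 (w): row=0 col=11 char='n'
After 4 (b): row=0 col=6 char='c'
After 5 (w): row=0 col=11 char='n'

Answer: cyan  cyan nine  pink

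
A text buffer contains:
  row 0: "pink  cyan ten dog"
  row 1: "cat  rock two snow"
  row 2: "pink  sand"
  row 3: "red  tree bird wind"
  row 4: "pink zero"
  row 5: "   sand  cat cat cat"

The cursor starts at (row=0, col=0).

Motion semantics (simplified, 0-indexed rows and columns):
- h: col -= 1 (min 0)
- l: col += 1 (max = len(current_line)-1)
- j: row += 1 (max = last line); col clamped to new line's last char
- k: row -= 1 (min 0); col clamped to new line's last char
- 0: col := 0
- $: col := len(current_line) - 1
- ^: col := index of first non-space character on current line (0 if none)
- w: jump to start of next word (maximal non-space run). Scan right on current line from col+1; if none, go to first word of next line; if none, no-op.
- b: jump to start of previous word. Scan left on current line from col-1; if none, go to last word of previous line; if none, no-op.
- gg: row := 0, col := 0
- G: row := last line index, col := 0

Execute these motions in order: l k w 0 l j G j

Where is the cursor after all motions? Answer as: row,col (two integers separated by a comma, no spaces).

Answer: 5,0

Derivation:
After 1 (l): row=0 col=1 char='i'
After 2 (k): row=0 col=1 char='i'
After 3 (w): row=0 col=6 char='c'
After 4 (0): row=0 col=0 char='p'
After 5 (l): row=0 col=1 char='i'
After 6 (j): row=1 col=1 char='a'
After 7 (G): row=5 col=0 char='_'
After 8 (j): row=5 col=0 char='_'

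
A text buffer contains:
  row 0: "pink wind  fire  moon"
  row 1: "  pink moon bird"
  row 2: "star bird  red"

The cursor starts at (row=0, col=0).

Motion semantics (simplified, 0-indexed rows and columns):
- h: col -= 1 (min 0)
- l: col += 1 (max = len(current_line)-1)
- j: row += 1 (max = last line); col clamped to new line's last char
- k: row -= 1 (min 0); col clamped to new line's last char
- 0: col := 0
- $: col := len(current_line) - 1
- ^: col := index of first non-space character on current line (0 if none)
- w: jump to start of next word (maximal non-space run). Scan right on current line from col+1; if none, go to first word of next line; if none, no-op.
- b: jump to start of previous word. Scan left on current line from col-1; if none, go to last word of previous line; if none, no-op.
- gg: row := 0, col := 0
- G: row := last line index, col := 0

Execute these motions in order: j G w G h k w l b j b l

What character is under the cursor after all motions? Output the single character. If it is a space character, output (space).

Answer: t

Derivation:
After 1 (j): row=1 col=0 char='_'
After 2 (G): row=2 col=0 char='s'
After 3 (w): row=2 col=5 char='b'
After 4 (G): row=2 col=0 char='s'
After 5 (h): row=2 col=0 char='s'
After 6 (k): row=1 col=0 char='_'
After 7 (w): row=1 col=2 char='p'
After 8 (l): row=1 col=3 char='i'
After 9 (b): row=1 col=2 char='p'
After 10 (j): row=2 col=2 char='a'
After 11 (b): row=2 col=0 char='s'
After 12 (l): row=2 col=1 char='t'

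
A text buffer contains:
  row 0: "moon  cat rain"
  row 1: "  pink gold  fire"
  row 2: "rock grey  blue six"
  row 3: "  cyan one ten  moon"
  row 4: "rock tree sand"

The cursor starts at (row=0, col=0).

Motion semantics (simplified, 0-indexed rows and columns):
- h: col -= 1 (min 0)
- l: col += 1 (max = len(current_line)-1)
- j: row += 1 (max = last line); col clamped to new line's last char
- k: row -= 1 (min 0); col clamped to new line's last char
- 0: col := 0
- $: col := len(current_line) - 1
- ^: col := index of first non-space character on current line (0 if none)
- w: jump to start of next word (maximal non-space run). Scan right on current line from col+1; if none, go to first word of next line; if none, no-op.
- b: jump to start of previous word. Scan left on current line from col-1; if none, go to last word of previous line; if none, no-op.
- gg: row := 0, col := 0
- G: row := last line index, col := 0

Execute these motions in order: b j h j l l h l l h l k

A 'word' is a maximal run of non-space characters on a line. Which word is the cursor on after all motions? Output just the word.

Answer: pink

Derivation:
After 1 (b): row=0 col=0 char='m'
After 2 (j): row=1 col=0 char='_'
After 3 (h): row=1 col=0 char='_'
After 4 (j): row=2 col=0 char='r'
After 5 (l): row=2 col=1 char='o'
After 6 (l): row=2 col=2 char='c'
After 7 (h): row=2 col=1 char='o'
After 8 (l): row=2 col=2 char='c'
After 9 (l): row=2 col=3 char='k'
After 10 (h): row=2 col=2 char='c'
After 11 (l): row=2 col=3 char='k'
After 12 (k): row=1 col=3 char='i'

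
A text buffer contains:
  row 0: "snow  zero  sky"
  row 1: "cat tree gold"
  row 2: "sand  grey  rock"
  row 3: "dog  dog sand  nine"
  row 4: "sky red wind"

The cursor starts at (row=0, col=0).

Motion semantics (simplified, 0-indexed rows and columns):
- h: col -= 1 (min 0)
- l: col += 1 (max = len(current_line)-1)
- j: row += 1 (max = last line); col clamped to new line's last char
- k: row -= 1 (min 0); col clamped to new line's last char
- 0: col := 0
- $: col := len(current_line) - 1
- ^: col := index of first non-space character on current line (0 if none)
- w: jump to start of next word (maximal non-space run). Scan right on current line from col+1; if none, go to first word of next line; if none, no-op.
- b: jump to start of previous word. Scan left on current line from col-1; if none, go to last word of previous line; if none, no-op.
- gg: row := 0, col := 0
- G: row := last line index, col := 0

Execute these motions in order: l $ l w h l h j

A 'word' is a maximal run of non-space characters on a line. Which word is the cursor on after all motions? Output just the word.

After 1 (l): row=0 col=1 char='n'
After 2 ($): row=0 col=14 char='y'
After 3 (l): row=0 col=14 char='y'
After 4 (w): row=1 col=0 char='c'
After 5 (h): row=1 col=0 char='c'
After 6 (l): row=1 col=1 char='a'
After 7 (h): row=1 col=0 char='c'
After 8 (j): row=2 col=0 char='s'

Answer: sand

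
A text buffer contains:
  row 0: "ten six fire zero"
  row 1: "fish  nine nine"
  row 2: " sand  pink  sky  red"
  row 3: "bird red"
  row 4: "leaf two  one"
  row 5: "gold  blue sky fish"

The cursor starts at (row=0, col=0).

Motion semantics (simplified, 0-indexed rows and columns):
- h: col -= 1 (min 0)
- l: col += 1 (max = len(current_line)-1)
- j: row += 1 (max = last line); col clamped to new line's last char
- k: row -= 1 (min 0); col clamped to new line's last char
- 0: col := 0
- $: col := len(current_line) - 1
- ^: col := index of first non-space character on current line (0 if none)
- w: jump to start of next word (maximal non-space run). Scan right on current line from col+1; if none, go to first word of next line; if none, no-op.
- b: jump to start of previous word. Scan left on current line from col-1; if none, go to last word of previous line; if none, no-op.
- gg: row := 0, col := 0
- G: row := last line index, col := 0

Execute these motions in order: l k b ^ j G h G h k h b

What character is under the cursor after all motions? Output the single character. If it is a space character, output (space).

Answer: r

Derivation:
After 1 (l): row=0 col=1 char='e'
After 2 (k): row=0 col=1 char='e'
After 3 (b): row=0 col=0 char='t'
After 4 (^): row=0 col=0 char='t'
After 5 (j): row=1 col=0 char='f'
After 6 (G): row=5 col=0 char='g'
After 7 (h): row=5 col=0 char='g'
After 8 (G): row=5 col=0 char='g'
After 9 (h): row=5 col=0 char='g'
After 10 (k): row=4 col=0 char='l'
After 11 (h): row=4 col=0 char='l'
After 12 (b): row=3 col=5 char='r'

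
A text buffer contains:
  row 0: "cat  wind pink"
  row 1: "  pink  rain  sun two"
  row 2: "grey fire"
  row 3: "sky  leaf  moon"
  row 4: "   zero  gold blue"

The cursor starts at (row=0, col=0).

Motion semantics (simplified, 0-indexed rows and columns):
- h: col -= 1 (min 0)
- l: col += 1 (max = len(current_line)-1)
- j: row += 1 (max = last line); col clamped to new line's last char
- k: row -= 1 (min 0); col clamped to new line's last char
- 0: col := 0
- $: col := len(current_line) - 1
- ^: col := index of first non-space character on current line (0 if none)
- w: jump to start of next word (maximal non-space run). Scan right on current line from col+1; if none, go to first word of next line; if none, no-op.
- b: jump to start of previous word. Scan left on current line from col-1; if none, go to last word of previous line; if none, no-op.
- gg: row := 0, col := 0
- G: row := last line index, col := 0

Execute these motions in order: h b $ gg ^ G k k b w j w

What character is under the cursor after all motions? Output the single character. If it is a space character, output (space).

Answer: l

Derivation:
After 1 (h): row=0 col=0 char='c'
After 2 (b): row=0 col=0 char='c'
After 3 ($): row=0 col=13 char='k'
After 4 (gg): row=0 col=0 char='c'
After 5 (^): row=0 col=0 char='c'
After 6 (G): row=4 col=0 char='_'
After 7 (k): row=3 col=0 char='s'
After 8 (k): row=2 col=0 char='g'
After 9 (b): row=1 col=18 char='t'
After 10 (w): row=2 col=0 char='g'
After 11 (j): row=3 col=0 char='s'
After 12 (w): row=3 col=5 char='l'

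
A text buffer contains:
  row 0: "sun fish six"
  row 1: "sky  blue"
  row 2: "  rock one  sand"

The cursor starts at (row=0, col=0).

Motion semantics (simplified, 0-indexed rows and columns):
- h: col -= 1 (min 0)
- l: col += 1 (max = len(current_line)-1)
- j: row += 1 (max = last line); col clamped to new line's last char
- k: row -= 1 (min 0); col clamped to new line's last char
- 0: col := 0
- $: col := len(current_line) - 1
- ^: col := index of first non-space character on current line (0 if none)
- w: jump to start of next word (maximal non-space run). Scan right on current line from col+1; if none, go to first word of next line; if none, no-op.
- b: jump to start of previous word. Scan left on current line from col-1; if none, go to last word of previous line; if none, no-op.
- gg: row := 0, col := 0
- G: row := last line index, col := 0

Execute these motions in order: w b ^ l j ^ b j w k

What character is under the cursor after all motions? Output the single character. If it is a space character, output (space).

Answer: y

Derivation:
After 1 (w): row=0 col=4 char='f'
After 2 (b): row=0 col=0 char='s'
After 3 (^): row=0 col=0 char='s'
After 4 (l): row=0 col=1 char='u'
After 5 (j): row=1 col=1 char='k'
After 6 (^): row=1 col=0 char='s'
After 7 (b): row=0 col=9 char='s'
After 8 (j): row=1 col=8 char='e'
After 9 (w): row=2 col=2 char='r'
After 10 (k): row=1 col=2 char='y'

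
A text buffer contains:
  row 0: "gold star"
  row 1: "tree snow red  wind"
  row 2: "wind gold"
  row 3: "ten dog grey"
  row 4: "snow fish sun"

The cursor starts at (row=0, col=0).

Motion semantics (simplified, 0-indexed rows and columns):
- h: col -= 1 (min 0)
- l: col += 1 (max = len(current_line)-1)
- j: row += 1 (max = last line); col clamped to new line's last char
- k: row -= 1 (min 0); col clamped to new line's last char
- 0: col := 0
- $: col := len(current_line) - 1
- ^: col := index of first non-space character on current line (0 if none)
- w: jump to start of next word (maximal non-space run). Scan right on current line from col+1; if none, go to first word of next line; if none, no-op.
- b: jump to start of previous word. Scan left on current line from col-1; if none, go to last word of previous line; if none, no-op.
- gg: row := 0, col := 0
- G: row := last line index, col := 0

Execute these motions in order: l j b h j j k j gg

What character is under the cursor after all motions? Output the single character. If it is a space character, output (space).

After 1 (l): row=0 col=1 char='o'
After 2 (j): row=1 col=1 char='r'
After 3 (b): row=1 col=0 char='t'
After 4 (h): row=1 col=0 char='t'
After 5 (j): row=2 col=0 char='w'
After 6 (j): row=3 col=0 char='t'
After 7 (k): row=2 col=0 char='w'
After 8 (j): row=3 col=0 char='t'
After 9 (gg): row=0 col=0 char='g'

Answer: g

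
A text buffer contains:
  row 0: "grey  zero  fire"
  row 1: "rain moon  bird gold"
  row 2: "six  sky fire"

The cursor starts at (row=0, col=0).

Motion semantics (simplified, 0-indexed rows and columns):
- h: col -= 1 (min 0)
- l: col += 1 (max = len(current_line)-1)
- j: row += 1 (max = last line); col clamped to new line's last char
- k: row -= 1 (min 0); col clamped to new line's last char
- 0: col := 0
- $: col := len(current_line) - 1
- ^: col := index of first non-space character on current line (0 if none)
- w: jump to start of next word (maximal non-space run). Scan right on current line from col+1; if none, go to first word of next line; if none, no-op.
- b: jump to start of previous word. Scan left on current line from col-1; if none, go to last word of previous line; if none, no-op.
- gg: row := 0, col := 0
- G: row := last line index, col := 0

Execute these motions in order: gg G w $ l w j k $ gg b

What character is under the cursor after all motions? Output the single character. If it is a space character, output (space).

Answer: g

Derivation:
After 1 (gg): row=0 col=0 char='g'
After 2 (G): row=2 col=0 char='s'
After 3 (w): row=2 col=5 char='s'
After 4 ($): row=2 col=12 char='e'
After 5 (l): row=2 col=12 char='e'
After 6 (w): row=2 col=12 char='e'
After 7 (j): row=2 col=12 char='e'
After 8 (k): row=1 col=12 char='i'
After 9 ($): row=1 col=19 char='d'
After 10 (gg): row=0 col=0 char='g'
After 11 (b): row=0 col=0 char='g'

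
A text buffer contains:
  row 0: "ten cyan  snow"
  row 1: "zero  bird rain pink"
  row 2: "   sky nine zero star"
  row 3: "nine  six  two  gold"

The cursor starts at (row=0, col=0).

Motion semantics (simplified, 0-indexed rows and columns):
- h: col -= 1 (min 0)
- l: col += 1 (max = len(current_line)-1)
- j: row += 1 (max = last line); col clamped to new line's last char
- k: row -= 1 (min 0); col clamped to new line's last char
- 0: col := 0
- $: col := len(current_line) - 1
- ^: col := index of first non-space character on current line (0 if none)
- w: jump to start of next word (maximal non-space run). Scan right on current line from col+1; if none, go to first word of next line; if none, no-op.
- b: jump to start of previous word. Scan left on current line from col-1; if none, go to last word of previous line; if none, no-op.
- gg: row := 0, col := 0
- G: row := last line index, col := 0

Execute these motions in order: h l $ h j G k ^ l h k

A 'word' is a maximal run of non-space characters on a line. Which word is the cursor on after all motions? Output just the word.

Answer: zero

Derivation:
After 1 (h): row=0 col=0 char='t'
After 2 (l): row=0 col=1 char='e'
After 3 ($): row=0 col=13 char='w'
After 4 (h): row=0 col=12 char='o'
After 5 (j): row=1 col=12 char='a'
After 6 (G): row=3 col=0 char='n'
After 7 (k): row=2 col=0 char='_'
After 8 (^): row=2 col=3 char='s'
After 9 (l): row=2 col=4 char='k'
After 10 (h): row=2 col=3 char='s'
After 11 (k): row=1 col=3 char='o'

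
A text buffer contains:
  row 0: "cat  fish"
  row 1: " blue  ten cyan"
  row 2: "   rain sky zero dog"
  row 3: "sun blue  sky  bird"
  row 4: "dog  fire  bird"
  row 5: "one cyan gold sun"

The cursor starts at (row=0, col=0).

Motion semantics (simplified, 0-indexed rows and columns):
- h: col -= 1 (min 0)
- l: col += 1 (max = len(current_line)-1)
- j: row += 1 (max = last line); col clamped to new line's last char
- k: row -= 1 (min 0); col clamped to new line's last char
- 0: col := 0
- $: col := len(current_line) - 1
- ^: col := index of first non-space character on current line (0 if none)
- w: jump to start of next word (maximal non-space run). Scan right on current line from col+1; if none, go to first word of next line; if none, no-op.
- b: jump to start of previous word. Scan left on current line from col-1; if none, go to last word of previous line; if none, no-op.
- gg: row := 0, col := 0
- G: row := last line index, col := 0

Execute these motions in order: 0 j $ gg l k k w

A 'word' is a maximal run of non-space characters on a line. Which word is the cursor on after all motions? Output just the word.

Answer: fish

Derivation:
After 1 (0): row=0 col=0 char='c'
After 2 (j): row=1 col=0 char='_'
After 3 ($): row=1 col=14 char='n'
After 4 (gg): row=0 col=0 char='c'
After 5 (l): row=0 col=1 char='a'
After 6 (k): row=0 col=1 char='a'
After 7 (k): row=0 col=1 char='a'
After 8 (w): row=0 col=5 char='f'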